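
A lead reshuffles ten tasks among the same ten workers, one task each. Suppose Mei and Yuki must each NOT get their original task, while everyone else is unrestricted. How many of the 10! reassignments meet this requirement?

Inclusion-exclusion on the 2 forbidden self-matches:
Σ_{j=0}^{2} (-1)^j C(2,j)(10-j)!
= C(2,0)·10! - C(2,1)·9! + C(2,2)·8!
= 3628800 - 725760 + 40320
= 2943360

2943360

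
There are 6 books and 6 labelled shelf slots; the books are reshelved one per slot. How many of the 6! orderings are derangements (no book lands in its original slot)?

By inclusion-exclusion, !6 = Σ (-1)^k · 6!/k! for k=0..6
= 6! - 6!/1! + 6!/2! - 6!/3! + 6!/4! - 6!/5! + 6!/6!
= 720 - 720 + 360 - 120 + 30 - 6 + 1
= 265

265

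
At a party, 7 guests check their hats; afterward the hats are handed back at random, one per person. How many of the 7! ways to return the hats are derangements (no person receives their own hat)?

1854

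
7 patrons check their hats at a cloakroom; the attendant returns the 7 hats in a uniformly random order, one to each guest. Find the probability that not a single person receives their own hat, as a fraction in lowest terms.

Favorable outcomes: !7 = 1854.
Total outcomes: 7! = 5040.
Probability = 1854/5040 = 103/280.

103/280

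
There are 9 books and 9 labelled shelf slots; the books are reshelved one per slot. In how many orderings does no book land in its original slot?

!9 is the nearest integer to 9!/e.
9! = 362880, and 362880/e ≈ 133496.09, so !9 = 133496.

133496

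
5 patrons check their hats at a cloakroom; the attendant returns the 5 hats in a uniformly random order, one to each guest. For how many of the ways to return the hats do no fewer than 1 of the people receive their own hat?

# with exactly i fixed is C(5,i)·!(5-i); sum over i=1..5:
  i=1: C(5,1)·!4 = 5·9 = 45
  i=2: C(5,2)·!3 = 10·2 = 20
  i=3: C(5,3)·!2 = 10·1 = 10
  i=4: C(5,4)·!1 = 5·0 = 0
  i=5: C(5,5)·!0 = 1·1 = 1
Total = 76.

76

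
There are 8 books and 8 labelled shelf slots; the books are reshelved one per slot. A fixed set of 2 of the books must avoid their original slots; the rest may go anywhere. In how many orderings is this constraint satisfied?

Inclusion-exclusion on the 2 forbidden self-matches:
Σ_{j=0}^{2} (-1)^j C(2,j)(8-j)!
= C(2,0)·8! - C(2,1)·7! + C(2,2)·6!
= 40320 - 10080 + 720
= 30960

30960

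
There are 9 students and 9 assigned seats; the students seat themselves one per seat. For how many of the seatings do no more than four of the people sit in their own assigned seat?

# with exactly i fixed is C(9,i)·!(9-i); sum over i=0..4:
  i=0: C(9,0)·!9 = 1·133496 = 133496
  i=1: C(9,1)·!8 = 9·14833 = 133497
  i=2: C(9,2)·!7 = 36·1854 = 66744
  i=3: C(9,3)·!6 = 84·265 = 22260
  i=4: C(9,4)·!5 = 126·44 = 5544
Total = 361541.

361541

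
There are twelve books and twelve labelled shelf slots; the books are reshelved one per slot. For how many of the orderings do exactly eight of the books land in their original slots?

Pick the 8 fixed positions: C(12,8) = 495 ways.
The other 4 form a derangement: !4 = 9.
Total: 495 × 9 = 4455.

4455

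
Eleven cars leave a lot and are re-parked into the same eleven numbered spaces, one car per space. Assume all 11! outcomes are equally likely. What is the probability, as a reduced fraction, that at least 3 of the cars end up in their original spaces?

Favorable outcomes: Σ_{i≥3} C(11,i)·!(11-i) = 165·14833 + 330·1854 + 462·265 + 462·44 + 330·9 + 165·2 + 55·1 + 11·0 + 1·1 = 3205379.
Total outcomes: 11! = 39916800.
Probability = 3205379/39916800 = 3205379/39916800.

3205379/39916800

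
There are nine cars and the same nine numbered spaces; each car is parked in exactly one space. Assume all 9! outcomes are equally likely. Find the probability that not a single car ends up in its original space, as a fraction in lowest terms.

16687/45360

Favorable outcomes: !9 = 133496.
Total outcomes: 9! = 362880.
Probability = 133496/362880 = 16687/45360.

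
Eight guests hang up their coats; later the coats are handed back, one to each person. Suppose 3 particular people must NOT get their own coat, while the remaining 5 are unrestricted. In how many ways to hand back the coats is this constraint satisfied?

Let A_j be the event that the j-th constrained one is fixed. By inclusion-exclusion over the 3 events:
Σ_{j=0}^{3} (-1)^j C(3,j)(8-j)!
= C(3,0)·8! - C(3,1)·7! + C(3,2)·6! - C(3,3)·5!
= 40320 - 15120 + 2160 - 120
= 27240

27240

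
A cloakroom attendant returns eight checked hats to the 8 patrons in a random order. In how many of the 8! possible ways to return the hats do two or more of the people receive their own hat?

10655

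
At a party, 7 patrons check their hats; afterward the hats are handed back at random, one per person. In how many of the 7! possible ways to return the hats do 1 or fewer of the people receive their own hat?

Sum C(7,i)·!(7-i) for i = 0..1:
  i=0: C(7,0)·!7 = 1·1854 = 1854
  i=1: C(7,1)·!6 = 7·265 = 1855
Total = 3709.

3709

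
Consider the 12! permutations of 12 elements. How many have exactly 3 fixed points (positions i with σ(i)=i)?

29369120

Pick the 3 fixed positions: C(12,3) = 220 ways.
The other 9 form a derangement: !9 = 133496.
Total: 220 × 133496 = 29369120.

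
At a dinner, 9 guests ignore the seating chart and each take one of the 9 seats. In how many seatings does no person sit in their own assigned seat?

133496

!9 is the nearest integer to 9!/e.
9! = 362880, and 362880/e ≈ 133496.09, so !9 = 133496.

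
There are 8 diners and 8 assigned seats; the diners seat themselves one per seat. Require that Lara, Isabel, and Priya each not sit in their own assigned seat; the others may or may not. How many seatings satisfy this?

27240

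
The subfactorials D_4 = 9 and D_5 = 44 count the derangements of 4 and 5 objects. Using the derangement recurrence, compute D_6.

265

D_6 = (6-1)·(D_5 + D_4) = 5·(44 + 9) = 5·53 = 265.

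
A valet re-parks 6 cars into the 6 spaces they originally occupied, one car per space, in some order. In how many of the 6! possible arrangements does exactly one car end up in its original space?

Choose which one of the 6 is fixed: C(6,1) = 6.
The other 5 form a derangement: !5 = 44.
Total: 6 × 44 = 264.

264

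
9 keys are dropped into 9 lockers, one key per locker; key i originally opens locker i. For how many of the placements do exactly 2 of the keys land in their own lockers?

66744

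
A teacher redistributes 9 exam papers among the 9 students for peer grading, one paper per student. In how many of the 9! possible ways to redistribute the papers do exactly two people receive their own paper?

66744

Pick the 2 fixed positions: C(9,2) = 36 ways.
The other 7 form a derangement: !7 = 1854.
Total: 36 × 1854 = 66744.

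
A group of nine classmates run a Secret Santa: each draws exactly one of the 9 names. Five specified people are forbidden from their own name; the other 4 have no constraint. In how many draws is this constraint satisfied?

205056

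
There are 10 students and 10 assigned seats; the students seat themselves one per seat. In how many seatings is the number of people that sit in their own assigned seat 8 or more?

Sum C(10,i)·!(10-i) for i = 8..10:
  i=8: C(10,8)·!2 = 45·1 = 45
  i=9: C(10,9)·!1 = 10·0 = 0
  i=10: C(10,10)·!0 = 1·1 = 1
Total = 46.

46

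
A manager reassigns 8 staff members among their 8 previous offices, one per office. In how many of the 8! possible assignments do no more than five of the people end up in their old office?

40291

# with exactly i fixed is C(8,i)·!(8-i); sum over i=0..5:
  i=0: C(8,0)·!8 = 1·14833 = 14833
  i=1: C(8,1)·!7 = 8·1854 = 14832
  i=2: C(8,2)·!6 = 28·265 = 7420
  i=3: C(8,3)·!5 = 56·44 = 2464
  i=4: C(8,4)·!4 = 70·9 = 630
  i=5: C(8,5)·!3 = 56·2 = 112
Total = 40291.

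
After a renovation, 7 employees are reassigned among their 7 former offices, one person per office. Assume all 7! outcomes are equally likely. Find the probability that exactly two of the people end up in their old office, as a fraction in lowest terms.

11/60

Favorable outcomes: C(7,2)·!5 = 21·44 = 924.
Total outcomes: 7! = 5040.
Probability = 924/5040 = 11/60.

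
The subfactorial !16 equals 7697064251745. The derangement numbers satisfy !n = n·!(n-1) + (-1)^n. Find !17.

!17 = 17·7697064251745 - 1 = 130850092279664.

130850092279664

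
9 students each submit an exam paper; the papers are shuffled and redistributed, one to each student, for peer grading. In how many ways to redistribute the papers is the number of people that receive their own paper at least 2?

95887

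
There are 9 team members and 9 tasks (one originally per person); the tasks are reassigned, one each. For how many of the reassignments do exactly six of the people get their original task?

168

Choose which 6 of the 9 are fixed: C(9,6) = 84.
The other 3 form a derangement: !3 = 2.
Total: 84 × 2 = 168.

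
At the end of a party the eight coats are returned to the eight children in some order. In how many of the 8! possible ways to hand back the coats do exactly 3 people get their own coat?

Choose which 3 of the 8 are fixed: C(8,3) = 56.
The other 5 form a derangement: !5 = 44.
Total: 56 × 44 = 2464.

2464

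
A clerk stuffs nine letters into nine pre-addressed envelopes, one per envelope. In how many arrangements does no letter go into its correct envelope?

133496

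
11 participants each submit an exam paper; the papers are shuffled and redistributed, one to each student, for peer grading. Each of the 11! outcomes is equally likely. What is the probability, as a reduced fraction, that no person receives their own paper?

1468457/3991680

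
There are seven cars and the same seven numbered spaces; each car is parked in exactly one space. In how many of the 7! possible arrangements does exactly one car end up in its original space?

Choose which one of the 7 is fixed: C(7,1) = 7.
The remaining 6 must be deranged: !6 = 265.
Total: 7 × 265 = 1855.

1855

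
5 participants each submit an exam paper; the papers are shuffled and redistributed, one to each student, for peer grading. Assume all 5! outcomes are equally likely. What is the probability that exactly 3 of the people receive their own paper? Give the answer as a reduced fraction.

1/12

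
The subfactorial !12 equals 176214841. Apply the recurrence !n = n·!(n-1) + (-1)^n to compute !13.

!13 = 13·176214841 - 1 = 2290792932.

2290792932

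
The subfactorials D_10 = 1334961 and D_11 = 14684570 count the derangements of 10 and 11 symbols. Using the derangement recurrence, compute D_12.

176214841

D_12 = (12-1)·(D_11 + D_10) = 11·(14684570 + 1334961) = 11·16019531 = 176214841.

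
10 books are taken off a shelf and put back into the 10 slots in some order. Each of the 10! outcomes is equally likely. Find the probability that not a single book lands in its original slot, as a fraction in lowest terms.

16481/44800

Favorable outcomes: !10 = 1334961.
Total outcomes: 10! = 3628800.
Probability = 1334961/3628800 = 16481/44800.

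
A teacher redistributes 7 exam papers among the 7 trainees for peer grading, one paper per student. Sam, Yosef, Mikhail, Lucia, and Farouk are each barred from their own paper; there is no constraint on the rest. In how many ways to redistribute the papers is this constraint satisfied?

2428

Inclusion-exclusion on the 5 forbidden self-matches:
Σ_{j=0}^{5} (-1)^j C(5,j)(7-j)!
= C(5,0)·7! - C(5,1)·6! + C(5,2)·5! - C(5,3)·4! + C(5,4)·3! - C(5,5)·2!
= 5040 - 3600 + 1200 - 240 + 30 - 2
= 2428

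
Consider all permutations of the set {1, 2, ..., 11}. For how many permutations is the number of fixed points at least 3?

# with exactly i fixed is C(11,i)·!(11-i); sum over i=3..11:
  i=3: C(11,3)·!8 = 165·14833 = 2447445
  i=4: C(11,4)·!7 = 330·1854 = 611820
  i=5: C(11,5)·!6 = 462·265 = 122430
  i=6: C(11,6)·!5 = 462·44 = 20328
  i=7: C(11,7)·!4 = 330·9 = 2970
  i=8: C(11,8)·!3 = 165·2 = 330
  i=9: C(11,9)·!2 = 55·1 = 55
  i=10: C(11,10)·!1 = 11·0 = 0
  i=11: C(11,11)·!0 = 1·1 = 1
Total = 3205379.

3205379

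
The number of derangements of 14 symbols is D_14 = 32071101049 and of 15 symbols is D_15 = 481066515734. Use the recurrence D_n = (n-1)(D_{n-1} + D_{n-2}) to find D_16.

7697064251745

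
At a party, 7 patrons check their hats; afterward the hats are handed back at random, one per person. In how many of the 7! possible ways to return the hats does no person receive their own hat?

!7 = 7! · Σ_{k=0}^{7} (-1)^k/k!
= 7! - 7!/1! + 7!/2! - 7!/3! + 7!/4! - 7!/5! + 7!/6! - 7!/7!
= 5040 - 5040 + 2520 - 840 + 210 - 42 + 7 - 1
= 1854

1854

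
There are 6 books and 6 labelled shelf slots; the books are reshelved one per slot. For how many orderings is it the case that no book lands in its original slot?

Use !n = n·!(n-1) + (-1)^n.
!6 = 6·44 + 1 = 265

265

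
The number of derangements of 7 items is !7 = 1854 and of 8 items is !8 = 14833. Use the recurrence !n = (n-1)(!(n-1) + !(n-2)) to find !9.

!9 = (9-1)·(!8 + !7) = 8·(14833 + 1854) = 8·16687 = 133496.

133496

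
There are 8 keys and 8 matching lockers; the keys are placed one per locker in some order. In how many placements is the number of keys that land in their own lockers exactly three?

2464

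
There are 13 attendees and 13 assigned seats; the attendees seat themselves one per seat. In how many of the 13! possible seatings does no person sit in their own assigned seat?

The subfactorial !13 = [13!/e] (nearest integer).
13! = 6227020800, and 6227020800/e ≈ 2290792932.07, so !13 = 2290792932.

2290792932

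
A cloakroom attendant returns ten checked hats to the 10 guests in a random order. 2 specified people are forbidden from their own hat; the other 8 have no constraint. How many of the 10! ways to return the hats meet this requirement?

Let A_j be the event that the j-th constrained one is fixed. By inclusion-exclusion over the 2 events:
Σ_{j=0}^{2} (-1)^j C(2,j)(10-j)!
= C(2,0)·10! - C(2,1)·9! + C(2,2)·8!
= 3628800 - 725760 + 40320
= 2943360

2943360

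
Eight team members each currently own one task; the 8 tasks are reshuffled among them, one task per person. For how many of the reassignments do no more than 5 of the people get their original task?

40291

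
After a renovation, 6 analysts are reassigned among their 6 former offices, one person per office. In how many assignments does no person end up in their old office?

265

!6 is the nearest integer to 6!/e.
6! = 720, and 720/e ≈ 264.87, so !6 = 265.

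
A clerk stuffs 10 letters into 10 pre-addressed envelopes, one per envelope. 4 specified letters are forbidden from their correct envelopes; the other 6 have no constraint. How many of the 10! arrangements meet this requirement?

2399760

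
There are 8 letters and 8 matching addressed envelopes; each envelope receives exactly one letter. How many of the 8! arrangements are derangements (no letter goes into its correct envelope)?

The subfactorial !8 = [8!/e] (nearest integer).
8! = 40320, and 40320/e ≈ 14832.90, so !8 = 14833.

14833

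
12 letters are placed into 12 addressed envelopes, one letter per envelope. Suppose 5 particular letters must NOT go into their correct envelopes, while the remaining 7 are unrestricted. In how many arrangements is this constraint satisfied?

312273360

Let A_j be the event that the j-th constrained one is fixed. By inclusion-exclusion over the 5 events:
Σ_{j=0}^{5} (-1)^j C(5,j)(12-j)!
= C(5,0)·12! - C(5,1)·11! + C(5,2)·10! - C(5,3)·9! + C(5,4)·8! - C(5,5)·7!
= 479001600 - 199584000 + 36288000 - 3628800 + 201600 - 5040
= 312273360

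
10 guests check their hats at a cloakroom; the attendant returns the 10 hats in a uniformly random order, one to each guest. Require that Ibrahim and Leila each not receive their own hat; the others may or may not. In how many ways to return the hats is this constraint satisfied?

Let A_j be the event that the j-th constrained one is fixed. By inclusion-exclusion over the 2 events:
Σ_{j=0}^{2} (-1)^j C(2,j)(10-j)!
= C(2,0)·10! - C(2,1)·9! + C(2,2)·8!
= 3628800 - 725760 + 40320
= 2943360

2943360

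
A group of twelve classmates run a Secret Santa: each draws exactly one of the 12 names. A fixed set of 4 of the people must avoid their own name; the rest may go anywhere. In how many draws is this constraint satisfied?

339696000

Let A_j be the event that the j-th constrained one is fixed. By inclusion-exclusion over the 4 events:
Σ_{j=0}^{4} (-1)^j C(4,j)(12-j)!
= C(4,0)·12! - C(4,1)·11! + C(4,2)·10! - C(4,3)·9! + C(4,4)·8!
= 479001600 - 159667200 + 21772800 - 1451520 + 40320
= 339696000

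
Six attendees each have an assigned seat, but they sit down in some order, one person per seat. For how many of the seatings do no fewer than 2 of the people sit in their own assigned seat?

# with exactly i fixed is C(6,i)·!(6-i); sum over i=2..6:
  i=2: C(6,2)·!4 = 15·9 = 135
  i=3: C(6,3)·!3 = 20·2 = 40
  i=4: C(6,4)·!2 = 15·1 = 15
  i=5: C(6,5)·!1 = 6·0 = 0
  i=6: C(6,6)·!0 = 1·1 = 1
Total = 191.

191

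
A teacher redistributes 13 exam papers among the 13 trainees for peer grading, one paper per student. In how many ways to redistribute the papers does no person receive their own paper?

Use !n = n·!(n-1) + (-1)^n.
!13 = 13·176214841 - 1 = 2290792932

2290792932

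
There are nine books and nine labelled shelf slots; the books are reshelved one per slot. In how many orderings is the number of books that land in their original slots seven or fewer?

Sum C(9,i)·!(9-i) for i = 0..7:
  i=0: C(9,0)·!9 = 1·133496 = 133496
  i=1: C(9,1)·!8 = 9·14833 = 133497
  i=2: C(9,2)·!7 = 36·1854 = 66744
  i=3: C(9,3)·!6 = 84·265 = 22260
  i=4: C(9,4)·!5 = 126·44 = 5544
  i=5: C(9,5)·!4 = 126·9 = 1134
  i=6: C(9,6)·!3 = 84·2 = 168
  i=7: C(9,7)·!2 = 36·1 = 36
Total = 362879.

362879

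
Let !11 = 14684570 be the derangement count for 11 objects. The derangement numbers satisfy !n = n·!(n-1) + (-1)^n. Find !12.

176214841

!12 = 12·14684570 + 1 = 176214841.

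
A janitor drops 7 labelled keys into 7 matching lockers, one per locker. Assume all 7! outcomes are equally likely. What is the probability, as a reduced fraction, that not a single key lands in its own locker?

103/280

Favorable outcomes: !7 = 1854.
Total outcomes: 7! = 5040.
Probability = 1854/5040 = 103/280.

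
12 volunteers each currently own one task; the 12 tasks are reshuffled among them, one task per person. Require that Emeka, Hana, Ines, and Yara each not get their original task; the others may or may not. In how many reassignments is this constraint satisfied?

339696000

Let A_j be the event that the j-th constrained one is fixed. By inclusion-exclusion over the 4 events:
Σ_{j=0}^{4} (-1)^j C(4,j)(12-j)!
= C(4,0)·12! - C(4,1)·11! + C(4,2)·10! - C(4,3)·9! + C(4,4)·8!
= 479001600 - 159667200 + 21772800 - 1451520 + 40320
= 339696000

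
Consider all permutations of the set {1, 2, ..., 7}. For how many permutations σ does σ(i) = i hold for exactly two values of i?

924

Choose which 2 of the 7 are fixed: C(7,2) = 21.
The other 5 form a derangement: !5 = 44.
Total: 21 × 44 = 924.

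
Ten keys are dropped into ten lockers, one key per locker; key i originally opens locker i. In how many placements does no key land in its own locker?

1334961

Recurrence: !10 = 9·(!9 + !8).
!10 = 9·(133496 + 14833) = 9·148329 = 1334961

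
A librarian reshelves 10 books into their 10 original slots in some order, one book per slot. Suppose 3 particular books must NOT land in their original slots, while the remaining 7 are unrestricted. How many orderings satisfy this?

Let A_j be the event that the j-th constrained one is fixed. By inclusion-exclusion over the 3 events:
Σ_{j=0}^{3} (-1)^j C(3,j)(10-j)!
= C(3,0)·10! - C(3,1)·9! + C(3,2)·8! - C(3,3)·7!
= 3628800 - 1088640 + 120960 - 5040
= 2656080

2656080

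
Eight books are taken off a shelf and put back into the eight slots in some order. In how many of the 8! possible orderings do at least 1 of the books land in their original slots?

# with exactly i fixed is C(8,i)·!(8-i); sum over i=1..8:
  i=1: C(8,1)·!7 = 8·1854 = 14832
  i=2: C(8,2)·!6 = 28·265 = 7420
  i=3: C(8,3)·!5 = 56·44 = 2464
  i=4: C(8,4)·!4 = 70·9 = 630
  i=5: C(8,5)·!3 = 56·2 = 112
  i=6: C(8,6)·!2 = 28·1 = 28
  i=7: C(8,7)·!1 = 8·0 = 0
  i=8: C(8,8)·!0 = 1·1 = 1
Total = 25487.

25487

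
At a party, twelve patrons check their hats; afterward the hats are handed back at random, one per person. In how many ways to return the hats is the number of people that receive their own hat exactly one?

176214840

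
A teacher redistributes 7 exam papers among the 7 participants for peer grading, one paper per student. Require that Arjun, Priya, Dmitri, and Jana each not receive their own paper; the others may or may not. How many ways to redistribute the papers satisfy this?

Inclusion-exclusion on the 4 forbidden self-matches:
Σ_{j=0}^{4} (-1)^j C(4,j)(7-j)!
= C(4,0)·7! - C(4,1)·6! + C(4,2)·5! - C(4,3)·4! + C(4,4)·3!
= 5040 - 2880 + 720 - 96 + 6
= 2790

2790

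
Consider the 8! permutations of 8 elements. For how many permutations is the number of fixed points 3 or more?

# with exactly i fixed is C(8,i)·!(8-i); sum over i=3..8:
  i=3: C(8,3)·!5 = 56·44 = 2464
  i=4: C(8,4)·!4 = 70·9 = 630
  i=5: C(8,5)·!3 = 56·2 = 112
  i=6: C(8,6)·!2 = 28·1 = 28
  i=7: C(8,7)·!1 = 8·0 = 0
  i=8: C(8,8)·!0 = 1·1 = 1
Total = 3235.

3235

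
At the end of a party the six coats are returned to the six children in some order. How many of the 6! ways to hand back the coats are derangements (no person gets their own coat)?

265

The subfactorial !6 = [6!/e] (nearest integer).
6! = 720, and 720/e ≈ 264.87, so !6 = 265.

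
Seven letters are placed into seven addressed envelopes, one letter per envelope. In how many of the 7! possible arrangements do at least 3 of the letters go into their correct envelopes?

407

# with exactly i fixed is C(7,i)·!(7-i); sum over i=3..7:
  i=3: C(7,3)·!4 = 35·9 = 315
  i=4: C(7,4)·!3 = 35·2 = 70
  i=5: C(7,5)·!2 = 21·1 = 21
  i=6: C(7,6)·!1 = 7·0 = 0
  i=7: C(7,7)·!0 = 1·1 = 1
Total = 407.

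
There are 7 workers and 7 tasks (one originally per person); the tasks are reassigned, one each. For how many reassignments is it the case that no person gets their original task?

!7 = 7! · Σ_{k=0}^{7} (-1)^k/k!
= 7! - 7!/1! + 7!/2! - 7!/3! + 7!/4! - 7!/5! + 7!/6! - 7!/7!
= 5040 - 5040 + 2520 - 840 + 210 - 42 + 7 - 1
= 1854

1854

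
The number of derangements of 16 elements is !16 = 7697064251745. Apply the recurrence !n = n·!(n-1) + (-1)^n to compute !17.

!17 = 17·7697064251745 - 1 = 130850092279664.

130850092279664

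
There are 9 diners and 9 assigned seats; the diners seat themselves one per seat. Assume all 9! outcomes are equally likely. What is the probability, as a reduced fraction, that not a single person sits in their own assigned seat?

Favorable outcomes: !9 = 133496.
Total outcomes: 9! = 362880.
Probability = 133496/362880 = 16687/45360.

16687/45360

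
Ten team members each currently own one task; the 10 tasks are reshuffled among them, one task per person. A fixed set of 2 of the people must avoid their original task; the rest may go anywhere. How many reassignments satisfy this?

2943360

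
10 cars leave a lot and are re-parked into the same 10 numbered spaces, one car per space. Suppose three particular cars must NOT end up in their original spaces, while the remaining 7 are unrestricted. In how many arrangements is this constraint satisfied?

2656080

Inclusion-exclusion on the 3 forbidden self-matches:
Σ_{j=0}^{3} (-1)^j C(3,j)(10-j)!
= C(3,0)·10! - C(3,1)·9! + C(3,2)·8! - C(3,3)·7!
= 3628800 - 1088640 + 120960 - 5040
= 2656080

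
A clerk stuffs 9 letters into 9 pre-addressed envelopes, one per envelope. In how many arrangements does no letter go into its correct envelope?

133496

By inclusion-exclusion, !9 = Σ (-1)^k · 9!/k! for k=0..9
= 9! - 9!/1! + 9!/2! - 9!/3! + 9!/4! - 9!/5! + 9!/6! - 9!/7! + 9!/8! - 9!/9!
= 362880 - 362880 + 181440 - 60480 + 15120 - 3024 + 504 - 72 + 9 - 1
= 133496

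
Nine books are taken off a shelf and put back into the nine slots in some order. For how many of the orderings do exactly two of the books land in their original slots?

Pick the 2 fixed positions: C(9,2) = 36 ways.
The remaining 7 must be deranged: !7 = 1854.
Total: 36 × 1854 = 66744.

66744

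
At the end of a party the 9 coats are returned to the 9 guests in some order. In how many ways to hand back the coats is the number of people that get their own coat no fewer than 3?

29143

# with exactly i fixed is C(9,i)·!(9-i); sum over i=3..9:
  i=3: C(9,3)·!6 = 84·265 = 22260
  i=4: C(9,4)·!5 = 126·44 = 5544
  i=5: C(9,5)·!4 = 126·9 = 1134
  i=6: C(9,6)·!3 = 84·2 = 168
  i=7: C(9,7)·!2 = 36·1 = 36
  i=8: C(9,8)·!1 = 9·0 = 0
  i=9: C(9,9)·!0 = 1·1 = 1
Total = 29143.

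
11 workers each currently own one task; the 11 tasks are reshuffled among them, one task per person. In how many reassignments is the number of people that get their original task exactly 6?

20328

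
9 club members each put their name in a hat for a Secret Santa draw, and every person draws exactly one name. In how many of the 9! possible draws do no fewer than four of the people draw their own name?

Sum C(9,i)·!(9-i) for i = 4..9:
  i=4: C(9,4)·!5 = 126·44 = 5544
  i=5: C(9,5)·!4 = 126·9 = 1134
  i=6: C(9,6)·!3 = 84·2 = 168
  i=7: C(9,7)·!2 = 36·1 = 36
  i=8: C(9,8)·!1 = 9·0 = 0
  i=9: C(9,9)·!0 = 1·1 = 1
Total = 6883.

6883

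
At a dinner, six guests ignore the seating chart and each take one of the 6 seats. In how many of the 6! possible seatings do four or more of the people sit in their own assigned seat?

Sum C(6,i)·!(6-i) for i = 4..6:
  i=4: C(6,4)·!2 = 15·1 = 15
  i=5: C(6,5)·!1 = 6·0 = 0
  i=6: C(6,6)·!0 = 1·1 = 1
Total = 16.

16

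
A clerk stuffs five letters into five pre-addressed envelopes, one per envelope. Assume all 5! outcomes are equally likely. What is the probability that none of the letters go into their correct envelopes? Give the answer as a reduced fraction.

Favorable outcomes: !5 = 44.
Total outcomes: 5! = 120.
Probability = 44/120 = 11/30.

11/30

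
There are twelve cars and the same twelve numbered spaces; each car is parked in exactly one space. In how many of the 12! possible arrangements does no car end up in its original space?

176214841

By inclusion-exclusion, !12 = Σ (-1)^k · 12!/k! for k=0..12
= 12! - 12!/1! + 12!/2! - 12!/3! + 12!/4! - 12!/5! + 12!/6! - 12!/7! + 12!/8! - 12!/9! + 12!/10! - 12!/11! + 12!/12!
= 479001600 - 479001600 + 239500800 - 79833600 + 19958400 - 3991680 + 665280 - 95040 + 11880 - 1320 + 132 - 12 + 1
= 176214841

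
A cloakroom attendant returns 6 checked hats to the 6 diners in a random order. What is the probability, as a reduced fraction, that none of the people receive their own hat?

53/144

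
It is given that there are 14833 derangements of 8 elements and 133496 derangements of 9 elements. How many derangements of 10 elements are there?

D_10 = (10-1)·(D_9 + D_8) = 9·(133496 + 14833) = 9·148329 = 1334961.

1334961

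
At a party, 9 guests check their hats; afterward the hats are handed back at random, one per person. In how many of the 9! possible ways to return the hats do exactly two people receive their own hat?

Pick the 2 fixed positions: C(9,2) = 36 ways.
The remaining 7 must be deranged: !7 = 1854.
Total: 36 × 1854 = 66744.

66744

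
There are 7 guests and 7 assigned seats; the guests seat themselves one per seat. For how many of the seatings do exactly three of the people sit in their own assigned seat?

Choose which 3 of the 7 are fixed: C(7,3) = 35.
The remaining 4 must be deranged: !4 = 9.
Total: 35 × 9 = 315.

315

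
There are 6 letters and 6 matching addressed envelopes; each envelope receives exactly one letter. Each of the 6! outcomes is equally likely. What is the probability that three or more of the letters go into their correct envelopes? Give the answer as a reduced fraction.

Favorable outcomes: Σ_{i≥3} C(6,i)·!(6-i) = 20·2 + 15·1 + 6·0 + 1·1 = 56.
Total outcomes: 6! = 720.
Probability = 56/720 = 7/90.

7/90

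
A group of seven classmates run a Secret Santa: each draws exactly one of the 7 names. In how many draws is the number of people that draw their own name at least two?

Sum C(7,i)·!(7-i) for i = 2..7:
  i=2: C(7,2)·!5 = 21·44 = 924
  i=3: C(7,3)·!4 = 35·9 = 315
  i=4: C(7,4)·!3 = 35·2 = 70
  i=5: C(7,5)·!2 = 21·1 = 21
  i=6: C(7,6)·!1 = 7·0 = 0
  i=7: C(7,7)·!0 = 1·1 = 1
Total = 1331.

1331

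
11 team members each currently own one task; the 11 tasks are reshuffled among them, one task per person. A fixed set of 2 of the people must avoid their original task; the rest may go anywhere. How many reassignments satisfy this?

33022080

Inclusion-exclusion on the 2 forbidden self-matches:
Σ_{j=0}^{2} (-1)^j C(2,j)(11-j)!
= C(2,0)·11! - C(2,1)·10! + C(2,2)·9!
= 39916800 - 7257600 + 362880
= 33022080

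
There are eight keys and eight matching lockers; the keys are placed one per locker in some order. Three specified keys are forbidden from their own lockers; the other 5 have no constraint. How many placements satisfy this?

Inclusion-exclusion on the 3 forbidden self-matches:
Σ_{j=0}^{3} (-1)^j C(3,j)(8-j)!
= C(3,0)·8! - C(3,1)·7! + C(3,2)·6! - C(3,3)·5!
= 40320 - 15120 + 2160 - 120
= 27240

27240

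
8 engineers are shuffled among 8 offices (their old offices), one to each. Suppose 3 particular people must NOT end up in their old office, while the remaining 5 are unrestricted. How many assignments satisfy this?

27240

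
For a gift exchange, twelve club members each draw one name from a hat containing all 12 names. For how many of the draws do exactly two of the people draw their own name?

88107426

Choose which 2 of the 12 are fixed: C(12,2) = 66.
The other 10 form a derangement: !10 = 1334961.
Total: 66 × 1334961 = 88107426.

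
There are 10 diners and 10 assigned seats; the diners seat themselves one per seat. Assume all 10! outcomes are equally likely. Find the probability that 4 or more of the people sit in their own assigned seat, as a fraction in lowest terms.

34457/1814400

Favorable outcomes: Σ_{i≥4} C(10,i)·!(10-i) = 210·265 + 252·44 + 210·9 + 120·2 + 45·1 + 10·0 + 1·1 = 68914.
Total outcomes: 10! = 3628800.
Probability = 68914/3628800 = 34457/1814400.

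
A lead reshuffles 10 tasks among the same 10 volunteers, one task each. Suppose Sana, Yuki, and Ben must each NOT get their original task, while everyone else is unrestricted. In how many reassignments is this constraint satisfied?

2656080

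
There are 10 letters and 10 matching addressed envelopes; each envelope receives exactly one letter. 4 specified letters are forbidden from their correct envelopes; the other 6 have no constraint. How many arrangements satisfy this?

Let A_j be the event that the j-th constrained one is fixed. By inclusion-exclusion over the 4 events:
Σ_{j=0}^{4} (-1)^j C(4,j)(10-j)!
= C(4,0)·10! - C(4,1)·9! + C(4,2)·8! - C(4,3)·7! + C(4,4)·6!
= 3628800 - 1451520 + 241920 - 20160 + 720
= 2399760

2399760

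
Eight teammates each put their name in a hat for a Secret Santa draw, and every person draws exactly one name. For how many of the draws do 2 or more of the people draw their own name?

10655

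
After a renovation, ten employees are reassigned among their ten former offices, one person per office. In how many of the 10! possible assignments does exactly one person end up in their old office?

Pick the single fixed position: C(10,1) = 10 ways.
The other 9 form a derangement: !9 = 133496.
Total: 10 × 133496 = 1334960.

1334960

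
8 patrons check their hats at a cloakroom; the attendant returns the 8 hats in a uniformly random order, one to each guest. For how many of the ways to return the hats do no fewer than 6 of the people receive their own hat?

29

# with exactly i fixed is C(8,i)·!(8-i); sum over i=6..8:
  i=6: C(8,6)·!2 = 28·1 = 28
  i=7: C(8,7)·!1 = 8·0 = 0
  i=8: C(8,8)·!0 = 1·1 = 1
Total = 29.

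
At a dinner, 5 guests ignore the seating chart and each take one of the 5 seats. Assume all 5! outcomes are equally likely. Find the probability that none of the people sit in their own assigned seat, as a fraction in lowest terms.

Favorable outcomes: !5 = 44.
Total outcomes: 5! = 120.
Probability = 44/120 = 11/30.

11/30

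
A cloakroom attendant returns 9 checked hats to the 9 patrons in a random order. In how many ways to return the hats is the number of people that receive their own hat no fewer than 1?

229384

Sum C(9,i)·!(9-i) for i = 1..9:
  i=1: C(9,1)·!8 = 9·14833 = 133497
  i=2: C(9,2)·!7 = 36·1854 = 66744
  i=3: C(9,3)·!6 = 84·265 = 22260
  i=4: C(9,4)·!5 = 126·44 = 5544
  i=5: C(9,5)·!4 = 126·9 = 1134
  i=6: C(9,6)·!3 = 84·2 = 168
  i=7: C(9,7)·!2 = 36·1 = 36
  i=8: C(9,8)·!1 = 9·0 = 0
  i=9: C(9,9)·!0 = 1·1 = 1
Total = 229384.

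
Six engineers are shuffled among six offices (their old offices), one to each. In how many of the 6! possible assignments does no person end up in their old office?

265

!6 is the nearest integer to 6!/e.
6! = 720, and 720/e ≈ 264.87, so !6 = 265.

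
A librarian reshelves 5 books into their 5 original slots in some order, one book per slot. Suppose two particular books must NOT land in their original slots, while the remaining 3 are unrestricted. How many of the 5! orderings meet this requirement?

Let A_j be the event that the j-th constrained one is fixed. By inclusion-exclusion over the 2 events:
Σ_{j=0}^{2} (-1)^j C(2,j)(5-j)!
= C(2,0)·5! - C(2,1)·4! + C(2,2)·3!
= 120 - 48 + 6
= 78

78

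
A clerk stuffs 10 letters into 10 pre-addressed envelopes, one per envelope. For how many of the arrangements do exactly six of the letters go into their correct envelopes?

Choose which 6 of the 10 are fixed: C(10,6) = 210.
The remaining 4 must be deranged: !4 = 9.
Total: 210 × 9 = 1890.

1890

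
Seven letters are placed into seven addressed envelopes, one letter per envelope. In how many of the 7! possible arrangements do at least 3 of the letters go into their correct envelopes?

407

Sum C(7,i)·!(7-i) for i = 3..7:
  i=3: C(7,3)·!4 = 35·9 = 315
  i=4: C(7,4)·!3 = 35·2 = 70
  i=5: C(7,5)·!2 = 21·1 = 21
  i=6: C(7,6)·!1 = 7·0 = 0
  i=7: C(7,7)·!0 = 1·1 = 1
Total = 407.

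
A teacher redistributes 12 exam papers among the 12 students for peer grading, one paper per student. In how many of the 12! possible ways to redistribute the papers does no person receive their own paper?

176214841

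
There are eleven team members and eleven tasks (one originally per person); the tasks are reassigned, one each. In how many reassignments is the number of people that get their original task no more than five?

39893116

Sum C(11,i)·!(11-i) for i = 0..5:
  i=0: C(11,0)·!11 = 1·14684570 = 14684570
  i=1: C(11,1)·!10 = 11·1334961 = 14684571
  i=2: C(11,2)·!9 = 55·133496 = 7342280
  i=3: C(11,3)·!8 = 165·14833 = 2447445
  i=4: C(11,4)·!7 = 330·1854 = 611820
  i=5: C(11,5)·!6 = 462·265 = 122430
Total = 39893116.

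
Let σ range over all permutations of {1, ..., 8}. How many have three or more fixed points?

3235

# with exactly i fixed is C(8,i)·!(8-i); sum over i=3..8:
  i=3: C(8,3)·!5 = 56·44 = 2464
  i=4: C(8,4)·!4 = 70·9 = 630
  i=5: C(8,5)·!3 = 56·2 = 112
  i=6: C(8,6)·!2 = 28·1 = 28
  i=7: C(8,7)·!1 = 8·0 = 0
  i=8: C(8,8)·!0 = 1·1 = 1
Total = 3235.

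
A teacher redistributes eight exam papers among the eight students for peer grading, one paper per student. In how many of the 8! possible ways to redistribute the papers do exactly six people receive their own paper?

Pick the 6 fixed positions: C(8,6) = 28 ways.
The other 2 form a derangement: !2 = 1.
Total: 28 × 1 = 28.

28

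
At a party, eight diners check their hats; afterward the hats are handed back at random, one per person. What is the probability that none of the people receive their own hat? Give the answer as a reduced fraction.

2119/5760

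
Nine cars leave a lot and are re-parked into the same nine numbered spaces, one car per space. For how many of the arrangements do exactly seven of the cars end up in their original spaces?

36

Pick the 7 fixed positions: C(9,7) = 36 ways.
The remaining 2 must be deranged: !2 = 1.
Total: 36 × 1 = 36.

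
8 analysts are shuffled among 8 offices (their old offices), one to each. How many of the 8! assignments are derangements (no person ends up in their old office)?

!8 is the nearest integer to 8!/e.
8! = 40320, and 40320/e ≈ 14832.90, so !8 = 14833.

14833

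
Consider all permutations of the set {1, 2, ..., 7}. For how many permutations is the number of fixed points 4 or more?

Sum C(7,i)·!(7-i) for i = 4..7:
  i=4: C(7,4)·!3 = 35·2 = 70
  i=5: C(7,5)·!2 = 21·1 = 21
  i=6: C(7,6)·!1 = 7·0 = 0
  i=7: C(7,7)·!0 = 1·1 = 1
Total = 92.

92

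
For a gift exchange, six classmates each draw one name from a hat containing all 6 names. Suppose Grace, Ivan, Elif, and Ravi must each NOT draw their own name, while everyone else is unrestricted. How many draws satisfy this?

Inclusion-exclusion on the 4 forbidden self-matches:
Σ_{j=0}^{4} (-1)^j C(4,j)(6-j)!
= C(4,0)·6! - C(4,1)·5! + C(4,2)·4! - C(4,3)·3! + C(4,4)·2!
= 720 - 480 + 144 - 24 + 2
= 362

362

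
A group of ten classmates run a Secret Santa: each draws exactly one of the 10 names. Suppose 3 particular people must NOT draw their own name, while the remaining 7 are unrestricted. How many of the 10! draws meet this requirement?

2656080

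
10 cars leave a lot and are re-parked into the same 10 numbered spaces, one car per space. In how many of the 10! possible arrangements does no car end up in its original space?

!10 is the nearest integer to 10!/e.
10! = 3628800, and 3628800/e ≈ 1334960.92, so !10 = 1334961.

1334961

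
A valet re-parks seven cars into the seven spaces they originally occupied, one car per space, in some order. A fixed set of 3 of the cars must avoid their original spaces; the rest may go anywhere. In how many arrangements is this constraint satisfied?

3216

Let A_j be the event that the j-th constrained one is fixed. By inclusion-exclusion over the 3 events:
Σ_{j=0}^{3} (-1)^j C(3,j)(7-j)!
= C(3,0)·7! - C(3,1)·6! + C(3,2)·5! - C(3,3)·4!
= 5040 - 2160 + 360 - 24
= 3216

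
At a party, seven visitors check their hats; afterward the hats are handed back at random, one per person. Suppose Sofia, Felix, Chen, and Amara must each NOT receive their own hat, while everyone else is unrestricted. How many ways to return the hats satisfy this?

Inclusion-exclusion on the 4 forbidden self-matches:
Σ_{j=0}^{4} (-1)^j C(4,j)(7-j)!
= C(4,0)·7! - C(4,1)·6! + C(4,2)·5! - C(4,3)·4! + C(4,4)·3!
= 5040 - 2880 + 720 - 96 + 6
= 2790

2790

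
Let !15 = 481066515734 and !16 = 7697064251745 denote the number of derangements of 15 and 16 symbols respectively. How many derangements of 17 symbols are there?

!17 = (17-1)·(!16 + !15) = 16·(7697064251745 + 481066515734) = 16·8178130767479 = 130850092279664.

130850092279664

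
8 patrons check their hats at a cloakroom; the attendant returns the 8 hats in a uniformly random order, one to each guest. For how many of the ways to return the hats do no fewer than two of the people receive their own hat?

10655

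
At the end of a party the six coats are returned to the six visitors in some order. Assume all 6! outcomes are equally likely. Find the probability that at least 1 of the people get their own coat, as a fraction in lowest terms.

Favorable outcomes: Σ_{i≥1} C(6,i)·!(6-i) = 6·44 + 15·9 + 20·2 + 15·1 + 6·0 + 1·1 = 455.
Total outcomes: 6! = 720.
Probability = 455/720 = 91/144.

91/144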